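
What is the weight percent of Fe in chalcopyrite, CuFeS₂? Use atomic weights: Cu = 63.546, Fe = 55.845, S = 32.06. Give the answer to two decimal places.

30.43 weight percent

Formula mass = 1*63.546 + 1*55.845 + 2*32.06 = 183.511 g/mol, of which 55.845 g is Fe.
So Fe makes up 55.845/183.511 = 0.3043 of the mass, i.e. 30.43%.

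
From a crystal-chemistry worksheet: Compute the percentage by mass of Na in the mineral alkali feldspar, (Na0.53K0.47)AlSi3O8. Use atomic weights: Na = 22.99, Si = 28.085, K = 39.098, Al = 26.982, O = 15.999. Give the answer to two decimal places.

Molar mass of (Na0.53K0.47)AlSi3O8: 0.53·22.99 + 0.47·39.098 + 1·26.982 + 3·28.085 + 8·15.999 = 269.790 g/mol.
Mass of Na per formula unit: 0.53 × 22.99 = 12.185 g.
Weight fraction Na = 12.185 / 269.790 = 0.0452.

4.52 weight percent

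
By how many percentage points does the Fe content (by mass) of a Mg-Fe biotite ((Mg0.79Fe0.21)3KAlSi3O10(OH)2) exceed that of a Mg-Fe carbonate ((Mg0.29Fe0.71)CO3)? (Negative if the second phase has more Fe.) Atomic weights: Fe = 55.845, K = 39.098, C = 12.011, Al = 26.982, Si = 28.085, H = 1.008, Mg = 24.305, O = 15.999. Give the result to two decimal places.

Fe in (Mg0.79Fe0.21)3KAlSi3O10(OH)2: molar mass 437.124 g/mol; 0.63×55.845 = 35.182 g → 8.05 wt%.
Fe in (Mg0.29Fe0.71)CO3: molar mass 106.706 g/mol; 0.71×55.845 = 39.650 g → 37.16 wt%.
Difference = 8.05 − 37.16 = -29.11 percentage points.

-29.11 percentage points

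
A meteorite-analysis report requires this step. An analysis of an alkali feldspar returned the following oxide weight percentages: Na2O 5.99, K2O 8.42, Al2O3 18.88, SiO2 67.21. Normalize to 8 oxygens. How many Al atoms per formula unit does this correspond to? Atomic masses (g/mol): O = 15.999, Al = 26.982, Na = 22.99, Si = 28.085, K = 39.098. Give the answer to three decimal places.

Na2O: 5.99/61.979 = 0.09665 mol → 0.19330 mol Na, 0.09665 mol O.
K2O: 8.42/94.195 = 0.08939 mol → 0.17878 mol K, 0.08939 mol O.
Al2O3: 18.88/101.961 = 0.18517 mol → 0.37034 mol Al, 0.55551 mol O.
SiO2: 67.21/60.083 = 1.11862 mol → 1.11862 mol Si, 2.23724 mol O.
Total oxygen = 2.97879 mol. Normalization factor = 8/2.97879 = 2.68565.
Al per 8 O = 0.37034 × 2.68565 = 0.995.

0.995 Al apfu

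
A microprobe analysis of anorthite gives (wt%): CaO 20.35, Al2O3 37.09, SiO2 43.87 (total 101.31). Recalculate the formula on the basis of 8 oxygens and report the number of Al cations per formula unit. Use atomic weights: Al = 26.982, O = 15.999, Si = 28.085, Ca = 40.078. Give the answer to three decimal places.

CaO (M=56.077): mol = 0.36289; Ca = 0.36289, O = 0.36289.
Al2O3 (M=101.961): mol = 0.36377; Al = 0.72754, O = 1.09131.
SiO2 (M=60.083): mol = 0.73016; Si = 0.73016, O = 1.46032.
ΣO = 2.91452; factor = 8/ΣO = 2.74488.
Al apfu = 0.72754 × 2.74488 = 1.997.

1.997 Al apfu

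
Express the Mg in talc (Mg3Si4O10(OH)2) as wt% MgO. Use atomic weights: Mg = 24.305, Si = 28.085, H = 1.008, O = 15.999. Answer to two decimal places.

M(Mg3Si4O10(OH)2) = 379.259 g/mol; M(MgO) = 40.304 g/mol.
Moles MgO per formula unit = 3 Mg ÷ 1 = 3.0000.
MgO fraction = (3.0000 × 40.304) / 379.259 = 120.912/379.259 = 0.3188.

31.88 wt%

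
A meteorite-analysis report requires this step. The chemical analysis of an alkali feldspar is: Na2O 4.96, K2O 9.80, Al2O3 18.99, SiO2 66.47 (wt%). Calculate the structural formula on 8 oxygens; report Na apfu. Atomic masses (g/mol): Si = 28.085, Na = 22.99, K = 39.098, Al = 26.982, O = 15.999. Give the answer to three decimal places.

0.433 Na apfu

Na2O: 4.96/61.979 = 0.08003 mol → 0.16006 mol Na, 0.08003 mol O.
K2O: 9.80/94.195 = 0.10404 mol → 0.20808 mol K, 0.10404 mol O.
Al2O3: 18.99/101.961 = 0.18625 mol → 0.37250 mol Al, 0.55875 mol O.
SiO2: 66.47/60.083 = 1.10630 mol → 1.10630 mol Si, 2.21260 mol O.
Total oxygen = 2.95542 mol. Normalization factor = 8/2.95542 = 2.70689.
Na per 8 O = 0.16006 × 2.70689 = 0.433.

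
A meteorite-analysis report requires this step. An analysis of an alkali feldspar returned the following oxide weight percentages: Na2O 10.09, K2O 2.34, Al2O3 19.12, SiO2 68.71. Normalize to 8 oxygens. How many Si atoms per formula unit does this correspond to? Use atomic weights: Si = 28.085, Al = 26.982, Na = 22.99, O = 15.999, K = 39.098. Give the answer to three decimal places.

Na2O: 10.09/61.979 = 0.16280 mol → 0.32560 mol Na, 0.16280 mol O.
K2O: 2.34/94.195 = 0.02484 mol → 0.04968 mol K, 0.02484 mol O.
Al2O3: 19.12/101.961 = 0.18752 mol → 0.37504 mol Al, 0.56256 mol O.
SiO2: 68.71/60.083 = 1.14358 mol → 1.14358 mol Si, 2.28716 mol O.
Total oxygen = 3.03736 mol. Normalization factor = 8/3.03736 = 2.63387.
Si per 8 O = 1.14358 × 2.63387 = 3.012.

3.012 Si apfu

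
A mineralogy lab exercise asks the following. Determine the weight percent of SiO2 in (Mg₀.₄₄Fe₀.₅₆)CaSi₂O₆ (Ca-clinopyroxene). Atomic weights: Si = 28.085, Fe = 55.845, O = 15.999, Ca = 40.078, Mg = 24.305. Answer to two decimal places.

Molar mass of (Mg₀.₄₄Fe₀.₅₆)CaSi₂O₆ = 0.44·24.305 + 0.56·55.845 + 1·40.078 + 2·28.085 + 6·15.999 = 234.209 g/mol.
Each formula unit contains 2 Si, equivalent to 2/1 = 2.0000 mol SiO2.
M(SiO2) = 1×28.085 + 2×15.999 = 60.083 g/mol.
Mass of SiO2 per formula unit = 2.0000 × 60.083 = 120.166 g.
SiO2 wt% = 120.166 / 234.209 × 100 = 51.31%.

51.31 wt%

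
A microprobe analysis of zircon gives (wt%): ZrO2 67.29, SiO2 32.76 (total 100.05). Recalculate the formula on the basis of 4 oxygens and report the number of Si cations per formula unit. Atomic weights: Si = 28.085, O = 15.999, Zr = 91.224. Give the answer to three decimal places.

ZrO2 (M=123.222): mol = 0.54609; Zr = 0.54609, O = 1.09218.
SiO2 (M=60.083): mol = 0.54525; Si = 0.54525, O = 1.09050.
ΣO = 2.18268; factor = 4/ΣO = 1.83261.
Si apfu = 0.54525 × 1.83261 = 0.999.

0.999 Si apfu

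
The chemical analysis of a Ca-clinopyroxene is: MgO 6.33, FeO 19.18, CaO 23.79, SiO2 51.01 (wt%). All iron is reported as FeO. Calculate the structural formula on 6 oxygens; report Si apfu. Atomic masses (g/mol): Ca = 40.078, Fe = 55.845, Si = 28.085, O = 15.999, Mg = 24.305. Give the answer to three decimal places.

MgO: 6.33/40.304 = 0.15706 mol → 0.15706 mol Mg, 0.15706 mol O.
FeO: 19.18/71.844 = 0.26697 mol → 0.26697 mol Fe, 0.26697 mol O.
CaO: 23.79/56.077 = 0.42424 mol → 0.42424 mol Ca, 0.42424 mol O.
SiO2: 51.01/60.083 = 0.84899 mol → 0.84899 mol Si, 1.69798 mol O.
Total oxygen = 2.54625 mol. Normalization factor = 6/2.54625 = 2.35641.
Si per 6 O = 0.84899 × 2.35641 = 2.001.

2.001 Si apfu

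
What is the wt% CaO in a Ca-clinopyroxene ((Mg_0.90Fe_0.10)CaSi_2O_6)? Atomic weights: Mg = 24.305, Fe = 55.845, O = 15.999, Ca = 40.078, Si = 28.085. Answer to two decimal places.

25.52 wt%

Molar mass of (Mg_0.90Fe_0.10)CaSi_2O_6 = 0.90×24.305 + 0.10×55.845 + 1×40.078 + 2×28.085 + 6×15.999 = 219.701 g/mol.
Each formula unit contains 1 Ca, equivalent to 1/1 = 1.0000 mol CaO.
M(CaO) = 1×40.078 + 1×15.999 = 56.077 g/mol.
Mass of CaO per formula unit = 1.0000 × 56.077 = 56.077 g.
CaO wt% = 56.077 / 219.701 × 100 = 25.52%.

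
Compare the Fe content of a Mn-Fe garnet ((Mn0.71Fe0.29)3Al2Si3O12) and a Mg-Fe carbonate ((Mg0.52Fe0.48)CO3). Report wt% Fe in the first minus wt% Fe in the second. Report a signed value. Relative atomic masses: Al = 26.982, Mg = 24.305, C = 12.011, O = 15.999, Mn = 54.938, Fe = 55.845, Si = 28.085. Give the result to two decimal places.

-17.15 percentage points

Fe in (Mn0.71Fe0.29)3Al2Si3O12: molar mass 495.810 g/mol; 0.87×55.845 = 48.585 g → 9.80 wt%.
Fe in (Mg0.52Fe0.48)CO3: molar mass 99.452 g/mol; 0.48×55.845 = 26.806 g → 26.95 wt%.
Difference = 9.80 − 26.95 = -17.15 percentage points.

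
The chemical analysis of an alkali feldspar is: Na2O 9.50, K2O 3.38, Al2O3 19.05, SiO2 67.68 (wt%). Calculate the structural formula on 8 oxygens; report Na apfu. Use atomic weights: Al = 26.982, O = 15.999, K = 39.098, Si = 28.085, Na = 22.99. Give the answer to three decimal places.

9.50 wt% Na2O ÷ 61.979 g/mol = 0.15328 mol, giving 0.30656 Na and 0.15328 O.
3.38 wt% K2O ÷ 94.195 g/mol = 0.03588 mol, giving 0.07176 K and 0.03588 O.
19.05 wt% Al2O3 ÷ 101.961 g/mol = 0.18684 mol, giving 0.37368 Al and 0.56052 O.
67.68 wt% SiO2 ÷ 60.083 g/mol = 1.12644 mol, giving 1.12644 Si and 2.25288 O.
Oxygen sums to 3.00256; scaling by 8/3.00256 = 2.66439 puts the formula on 8 O.
Na: 0.30656 × 2.66439 = 0.817 atoms per formula unit.

0.817 Na apfu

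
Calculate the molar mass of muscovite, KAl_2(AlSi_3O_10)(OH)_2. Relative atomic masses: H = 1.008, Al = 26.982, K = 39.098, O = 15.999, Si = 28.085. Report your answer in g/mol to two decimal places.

The formula mass is the sum 1·39.098 + 3·26.982 + 3·28.085 + 12·15.999 + 2·1.008.

398.30 g/mol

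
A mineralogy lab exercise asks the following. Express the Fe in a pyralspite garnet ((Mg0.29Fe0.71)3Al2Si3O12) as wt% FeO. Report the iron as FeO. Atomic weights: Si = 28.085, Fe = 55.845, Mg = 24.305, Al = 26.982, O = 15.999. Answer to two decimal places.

32.54 wt%

M((Mg0.29Fe0.71)3Al2Si3O12) = 470.302 g/mol; M(FeO) = 71.844 g/mol.
Moles FeO per formula unit = 2.13 Fe ÷ 1 = 2.1300.
FeO fraction = (2.1300 × 71.844) / 470.302 = 153.028/470.302 = 0.3254.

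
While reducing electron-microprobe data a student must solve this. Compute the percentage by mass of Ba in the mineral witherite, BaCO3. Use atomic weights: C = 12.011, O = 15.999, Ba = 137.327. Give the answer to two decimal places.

Formula mass = 1×137.327 + 1×12.011 + 3×15.999 = 197.335 g/mol, of which 137.327 g is Ba.
So Ba makes up 137.327/197.335 = 0.6959 of the mass, i.e. 69.59%.

69.59 weight percent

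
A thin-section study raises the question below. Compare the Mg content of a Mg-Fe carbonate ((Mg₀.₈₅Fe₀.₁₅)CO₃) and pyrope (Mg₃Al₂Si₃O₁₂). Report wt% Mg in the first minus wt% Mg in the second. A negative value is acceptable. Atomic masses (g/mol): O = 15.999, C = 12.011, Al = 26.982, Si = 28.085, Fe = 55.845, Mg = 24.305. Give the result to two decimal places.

First mineral: 20.659 g Mg in 89.044 g formula = 23.20 wt% Mg.
Second mineral: 72.915 g Mg in 403.122 g formula = 18.09 wt% Mg.
23.20% − 18.09% gives a difference of 5.11 percentage points.

5.11 percentage points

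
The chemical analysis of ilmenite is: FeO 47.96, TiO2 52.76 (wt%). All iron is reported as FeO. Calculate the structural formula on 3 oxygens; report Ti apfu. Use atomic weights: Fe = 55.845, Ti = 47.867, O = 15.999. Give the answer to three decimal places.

0.997 Ti apfu

FeO: 47.96/71.844 = 0.66756 mol → 0.66756 mol Fe, 0.66756 mol O.
TiO2: 52.76/79.865 = 0.66061 mol → 0.66061 mol Ti, 1.32122 mol O.
Total oxygen = 1.98878 mol. Normalization factor = 3/1.98878 = 1.50846.
Ti per 3 O = 0.66061 × 1.50846 = 0.997.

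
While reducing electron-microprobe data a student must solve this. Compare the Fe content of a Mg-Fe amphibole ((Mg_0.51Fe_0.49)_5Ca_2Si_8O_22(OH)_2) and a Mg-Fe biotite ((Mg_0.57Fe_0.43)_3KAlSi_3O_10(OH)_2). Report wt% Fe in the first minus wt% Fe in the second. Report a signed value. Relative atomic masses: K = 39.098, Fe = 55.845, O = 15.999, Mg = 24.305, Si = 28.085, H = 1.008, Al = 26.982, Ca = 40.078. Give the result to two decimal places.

M((Mg_0.51Fe_0.49)_5Ca_2Si_8O_22(OH)_2) = 889.626 g/mol, so wt% Fe = 136.820/889.626 × 100 = 15.38%.
M((Mg_0.57Fe_0.43)_3KAlSi_3O_10(OH)_2) = 457.941 g/mol, so wt% Fe = 72.040/457.941 × 100 = 15.73%.
15.38 − 15.73 = -0.35 pp.

-0.35 percentage points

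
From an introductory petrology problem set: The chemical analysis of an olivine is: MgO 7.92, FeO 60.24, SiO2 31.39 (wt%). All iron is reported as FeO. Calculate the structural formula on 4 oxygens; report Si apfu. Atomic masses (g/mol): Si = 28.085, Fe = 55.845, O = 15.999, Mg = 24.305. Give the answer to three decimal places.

MgO (M=40.304): mol = 0.19651; Mg = 0.19651, O = 0.19651.
FeO (M=71.844): mol = 0.83848; Fe = 0.83848, O = 0.83848.
SiO2 (M=60.083): mol = 0.52244; Si = 0.52244, O = 1.04488.
ΣO = 2.07987; factor = 4/ΣO = 1.92320.
Si apfu = 0.52244 × 1.92320 = 1.005.

1.005 Si apfu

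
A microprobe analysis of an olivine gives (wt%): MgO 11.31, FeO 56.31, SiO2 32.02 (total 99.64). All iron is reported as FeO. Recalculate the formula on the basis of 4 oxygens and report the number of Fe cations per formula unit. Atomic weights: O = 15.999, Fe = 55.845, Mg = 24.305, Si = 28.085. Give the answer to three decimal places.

MgO: 11.31/40.304 = 0.28062 mol → 0.28062 mol Mg, 0.28062 mol O.
FeO: 56.31/71.844 = 0.78378 mol → 0.78378 mol Fe, 0.78378 mol O.
SiO2: 32.02/60.083 = 0.53293 mol → 0.53293 mol Si, 1.06586 mol O.
Total oxygen = 2.13026 mol. Normalization factor = 4/2.13026 = 1.87771.
Fe per 4 O = 0.78378 × 1.87771 = 1.472.

1.472 Fe apfu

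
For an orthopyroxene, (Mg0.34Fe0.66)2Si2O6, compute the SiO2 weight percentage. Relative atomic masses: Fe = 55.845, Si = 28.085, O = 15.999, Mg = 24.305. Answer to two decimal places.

Formula mass = 242.407 g/mol.
2 Si → 2.0000 mol SiO2 per formula unit; M(SiO2) = 60.083, so SiO2 mass = 120.166 g.
120.166/242.407 × 100 = 49.57 wt%.

49.57 wt%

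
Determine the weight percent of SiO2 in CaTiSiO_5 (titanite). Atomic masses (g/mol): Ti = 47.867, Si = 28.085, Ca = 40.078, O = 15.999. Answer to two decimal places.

30.65 wt%

Formula mass = 196.025 g/mol.
1 Si → 1.0000 mol SiO2 per formula unit; M(SiO2) = 60.083, so SiO2 mass = 60.083 g.
60.083/196.025 × 100 = 30.65 wt%.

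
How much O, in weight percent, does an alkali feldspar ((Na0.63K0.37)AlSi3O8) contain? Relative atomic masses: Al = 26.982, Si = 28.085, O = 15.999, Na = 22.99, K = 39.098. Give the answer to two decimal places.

Formula mass = 0.63×22.99 + 0.37×39.098 + 1×26.982 + 3×28.085 + 8×15.999 = 268.179 g/mol, of which 127.992 g is O.
So O makes up 127.992/268.179 = 0.4773 of the mass, i.e. 47.73%.

47.73 weight percent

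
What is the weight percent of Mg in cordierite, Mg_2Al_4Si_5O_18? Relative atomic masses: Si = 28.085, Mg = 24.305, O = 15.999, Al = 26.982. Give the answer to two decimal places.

Molar mass of Mg_2Al_4Si_5O_18: 2×24.305 + 4×26.982 + 5×28.085 + 18×15.999 = 584.945 g/mol.
Mass of Mg per formula unit: 2 × 24.305 = 48.610 g.
Weight fraction Mg = 48.610 / 584.945 = 0.0831.

8.31 mass %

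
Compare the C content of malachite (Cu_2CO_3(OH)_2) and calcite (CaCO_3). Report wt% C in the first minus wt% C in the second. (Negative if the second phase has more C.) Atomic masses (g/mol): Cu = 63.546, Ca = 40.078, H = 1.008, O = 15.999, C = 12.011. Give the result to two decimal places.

-6.57 percentage points

C in Cu_2CO_3(OH)_2: molar mass 221.114 g/mol; 1×12.011 = 12.011 g → 5.43 wt%.
C in CaCO_3: molar mass 100.086 g/mol; 1×12.011 = 12.011 g → 12.00 wt%.
Difference = 5.43 − 12.00 = -6.57 percentage points.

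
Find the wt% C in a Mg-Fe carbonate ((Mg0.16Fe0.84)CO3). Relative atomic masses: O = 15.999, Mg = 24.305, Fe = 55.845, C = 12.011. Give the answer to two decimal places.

10.84 weight percent

Formula mass = 0.16×24.305 + 0.84×55.845 + 1×12.011 + 3×15.999 = 110.807 g/mol, of which 12.011 g is C.
So C makes up 12.011/110.807 = 0.1084 of the mass, i.e. 10.84%.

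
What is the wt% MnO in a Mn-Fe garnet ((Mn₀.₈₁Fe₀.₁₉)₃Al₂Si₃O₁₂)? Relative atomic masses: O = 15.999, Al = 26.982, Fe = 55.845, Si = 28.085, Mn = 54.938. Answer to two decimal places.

34.79 wt%

Molar mass of (Mn₀.₈₁Fe₀.₁₉)₃Al₂Si₃O₁₂ = 2.43·54.938 + 0.57·55.845 + 2·26.982 + 3·28.085 + 12·15.999 = 495.538 g/mol.
Each formula unit contains 2.43 Mn, equivalent to 2.43/1 = 2.4300 mol MnO.
M(MnO) = 1×54.938 + 1×15.999 = 70.937 g/mol.
Mass of MnO per formula unit = 2.4300 × 70.937 = 172.377 g.
MnO wt% = 172.377 / 495.538 × 100 = 34.79%.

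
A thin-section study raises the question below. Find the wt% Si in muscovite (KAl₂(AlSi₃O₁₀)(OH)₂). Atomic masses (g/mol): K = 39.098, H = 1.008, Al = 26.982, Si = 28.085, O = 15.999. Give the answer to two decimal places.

Molar mass of KAl₂(AlSi₃O₁₀)(OH)₂: 1·39.098 + 3·26.982 + 3·28.085 + 12·15.999 + 2·1.008 = 398.303 g/mol.
Mass of Si per formula unit: 3 × 28.085 = 84.255 g.
Weight fraction Si = 84.255 / 398.303 = 0.2115.

21.15 wt%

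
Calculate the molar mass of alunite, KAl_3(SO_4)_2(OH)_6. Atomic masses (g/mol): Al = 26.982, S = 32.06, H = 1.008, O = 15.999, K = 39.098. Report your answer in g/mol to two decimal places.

414.20 g/mol

K: 1 × 39.098 = 39.0980
Al: 3 × 26.982 = 80.9460
S: 2 × 32.06 = 64.1200
O: 14 × 15.999 = 223.9860
H: 6 × 1.008 = 6.0480
Summing the contributions gives the formula mass.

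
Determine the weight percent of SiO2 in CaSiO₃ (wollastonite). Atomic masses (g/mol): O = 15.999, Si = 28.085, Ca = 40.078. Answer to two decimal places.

Formula mass = 116.160 g/mol.
1 Si → 1.0000 mol SiO2 per formula unit; M(SiO2) = 60.083, so SiO2 mass = 60.083 g.
60.083/116.160 × 100 = 51.72 wt%.

51.72 wt%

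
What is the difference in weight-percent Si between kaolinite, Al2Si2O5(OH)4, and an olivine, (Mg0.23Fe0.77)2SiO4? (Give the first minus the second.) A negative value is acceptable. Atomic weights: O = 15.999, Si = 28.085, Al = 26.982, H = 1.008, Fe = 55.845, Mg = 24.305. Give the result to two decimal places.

6.92 percentage points

Si in Al2Si2O5(OH)4: molar mass 258.157 g/mol; 2×28.085 = 56.170 g → 21.76 wt%.
Si in (Mg0.23Fe0.77)2SiO4: molar mass 189.263 g/mol; 1×28.085 = 28.085 g → 14.84 wt%.
Difference = 21.76 − 14.84 = 6.92 percentage points.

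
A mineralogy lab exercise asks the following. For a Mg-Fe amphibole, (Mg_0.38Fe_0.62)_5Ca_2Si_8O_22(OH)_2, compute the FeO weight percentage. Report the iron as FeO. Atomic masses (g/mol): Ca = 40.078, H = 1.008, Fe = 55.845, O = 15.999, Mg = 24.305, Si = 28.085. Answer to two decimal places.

Molar mass of (Mg_0.38Fe_0.62)_5Ca_2Si_8O_22(OH)_2 = 1.90*24.305 + 3.10*55.845 + 2*40.078 + 8*28.085 + 24*15.999 + 2*1.008 = 910.127 g/mol.
Each formula unit contains 3.10 Fe, equivalent to 3.10/1 = 3.1000 mol FeO.
M(FeO) = 1×55.845 + 1×15.999 = 71.844 g/mol.
Mass of FeO per formula unit = 3.1000 × 71.844 = 222.716 g.
FeO wt% = 222.716 / 910.127 × 100 = 24.47%.

24.47 wt%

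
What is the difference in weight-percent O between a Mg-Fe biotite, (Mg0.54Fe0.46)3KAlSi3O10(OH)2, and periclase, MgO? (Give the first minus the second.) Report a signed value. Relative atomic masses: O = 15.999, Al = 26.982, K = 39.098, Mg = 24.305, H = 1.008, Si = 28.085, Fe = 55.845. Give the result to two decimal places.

1.97 percentage points

M((Mg0.54Fe0.46)3KAlSi3O10(OH)2) = 460.779 g/mol, so wt% O = 191.988/460.779 × 100 = 41.67%.
M(MgO) = 40.304 g/mol, so wt% O = 15.999/40.304 × 100 = 39.70%.
41.67 − 39.70 = 1.97 pp.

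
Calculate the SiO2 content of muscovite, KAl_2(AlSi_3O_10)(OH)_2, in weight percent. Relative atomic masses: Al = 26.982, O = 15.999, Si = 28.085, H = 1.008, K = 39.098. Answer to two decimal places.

45.25 wt%

Molar mass of KAl_2(AlSi_3O_10)(OH)_2 = 1·39.098 + 3·26.982 + 3·28.085 + 12·15.999 + 2·1.008 = 398.303 g/mol.
Each formula unit contains 3 Si, equivalent to 3/1 = 3.0000 mol SiO2.
M(SiO2) = 1×28.085 + 2×15.999 = 60.083 g/mol.
Mass of SiO2 per formula unit = 3.0000 × 60.083 = 180.249 g.
SiO2 wt% = 180.249 / 398.303 × 100 = 45.25%.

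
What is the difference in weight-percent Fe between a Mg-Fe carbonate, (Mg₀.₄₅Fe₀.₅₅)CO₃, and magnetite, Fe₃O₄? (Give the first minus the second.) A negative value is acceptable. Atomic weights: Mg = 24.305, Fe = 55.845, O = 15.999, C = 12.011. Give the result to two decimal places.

Fe in (Mg₀.₄₅Fe₀.₅₅)CO₃: molar mass 101.660 g/mol; 0.55×55.845 = 30.715 g → 30.21 wt%.
Fe in Fe₃O₄: molar mass 231.531 g/mol; 3×55.845 = 167.535 g → 72.36 wt%.
Difference = 30.21 − 72.36 = -42.15 percentage points.

-42.15 percentage points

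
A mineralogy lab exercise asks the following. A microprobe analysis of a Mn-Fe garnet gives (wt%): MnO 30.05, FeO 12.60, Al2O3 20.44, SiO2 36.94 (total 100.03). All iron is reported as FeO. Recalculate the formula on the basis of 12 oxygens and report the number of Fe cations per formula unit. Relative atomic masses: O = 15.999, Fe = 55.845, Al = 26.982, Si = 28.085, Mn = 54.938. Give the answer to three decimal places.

MnO: 30.05/70.937 = 0.42362 mol → 0.42362 mol Mn, 0.42362 mol O.
FeO: 12.60/71.844 = 0.17538 mol → 0.17538 mol Fe, 0.17538 mol O.
Al2O3: 20.44/101.961 = 0.20047 mol → 0.40094 mol Al, 0.60141 mol O.
SiO2: 36.94/60.083 = 0.61482 mol → 0.61482 mol Si, 1.22964 mol O.
Total oxygen = 2.43005 mol. Normalization factor = 12/2.43005 = 4.93817.
Fe per 12 O = 0.17538 × 4.93817 = 0.866.

0.866 Fe apfu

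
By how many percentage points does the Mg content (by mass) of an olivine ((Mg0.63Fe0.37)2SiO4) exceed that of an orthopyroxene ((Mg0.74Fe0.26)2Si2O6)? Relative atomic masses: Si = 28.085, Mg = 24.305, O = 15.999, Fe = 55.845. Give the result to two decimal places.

2.11 percentage points

M((Mg0.63Fe0.37)2SiO4) = 164.031 g/mol, so wt% Mg = 30.624/164.031 × 100 = 18.67%.
M((Mg0.74Fe0.26)2Si2O6) = 217.175 g/mol, so wt% Mg = 35.971/217.175 × 100 = 16.56%.
18.67 − 16.56 = 2.11 pp.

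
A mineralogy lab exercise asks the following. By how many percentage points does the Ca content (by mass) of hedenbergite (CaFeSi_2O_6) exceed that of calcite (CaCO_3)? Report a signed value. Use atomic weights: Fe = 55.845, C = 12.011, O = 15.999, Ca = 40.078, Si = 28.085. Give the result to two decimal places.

First mineral: 40.078 g Ca in 248.087 g formula = 16.15 wt% Ca.
Second mineral: 40.078 g Ca in 100.086 g formula = 40.04 wt% Ca.
16.15% − 40.04% gives a difference of -23.89 percentage points.

-23.89 percentage points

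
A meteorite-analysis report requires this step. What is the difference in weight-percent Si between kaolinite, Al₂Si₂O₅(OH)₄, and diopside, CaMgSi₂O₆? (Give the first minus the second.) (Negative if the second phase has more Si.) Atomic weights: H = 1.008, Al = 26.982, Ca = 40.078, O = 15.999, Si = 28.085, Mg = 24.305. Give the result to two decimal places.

M(Al₂Si₂O₅(OH)₄) = 258.157 g/mol, so wt% Si = 56.170/258.157 × 100 = 21.76%.
M(CaMgSi₂O₆) = 216.547 g/mol, so wt% Si = 56.170/216.547 × 100 = 25.94%.
21.76 − 25.94 = -4.18 pp.

-4.18 percentage points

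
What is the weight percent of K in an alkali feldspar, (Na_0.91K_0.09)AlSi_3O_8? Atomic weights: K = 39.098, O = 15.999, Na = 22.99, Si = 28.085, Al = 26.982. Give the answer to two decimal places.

1.33 wt%

Formula mass = 0.91×22.99 + 0.09×39.098 + 1×26.982 + 3×28.085 + 8×15.999 = 263.669 g/mol, of which 3.519 g is K.
So K makes up 3.519/263.669 = 0.0133 of the mass, i.e. 1.33%.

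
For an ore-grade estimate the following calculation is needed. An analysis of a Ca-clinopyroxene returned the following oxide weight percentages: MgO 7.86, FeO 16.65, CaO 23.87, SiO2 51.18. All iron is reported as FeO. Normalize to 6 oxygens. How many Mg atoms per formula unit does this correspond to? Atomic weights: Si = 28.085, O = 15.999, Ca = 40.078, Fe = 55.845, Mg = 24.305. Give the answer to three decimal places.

0.458 Mg apfu

MgO (M=40.304): mol = 0.19502; Mg = 0.19502, O = 0.19502.
FeO (M=71.844): mol = 0.23175; Fe = 0.23175, O = 0.23175.
CaO (M=56.077): mol = 0.42566; Ca = 0.42566, O = 0.42566.
SiO2 (M=60.083): mol = 0.85182; Si = 0.85182, O = 1.70364.
ΣO = 2.55607; factor = 6/ΣO = 2.34735.
Mg apfu = 0.19502 × 2.34735 = 0.458.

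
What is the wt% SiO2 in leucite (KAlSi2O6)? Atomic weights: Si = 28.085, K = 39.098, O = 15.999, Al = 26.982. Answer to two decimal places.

M(KAlSi2O6) = 218.244 g/mol; M(SiO2) = 60.083 g/mol.
Moles SiO2 per formula unit = 2 Si ÷ 1 = 2.0000.
SiO2 fraction = (2.0000 × 60.083) / 218.244 = 120.166/218.244 = 0.5506.

55.06 wt%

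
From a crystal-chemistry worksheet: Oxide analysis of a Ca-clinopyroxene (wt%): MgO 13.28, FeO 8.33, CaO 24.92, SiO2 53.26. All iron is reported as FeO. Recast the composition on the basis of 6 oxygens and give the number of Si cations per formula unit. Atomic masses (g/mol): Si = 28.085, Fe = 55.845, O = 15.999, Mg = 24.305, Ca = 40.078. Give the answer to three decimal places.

MgO (M=40.304): mol = 0.32950; Mg = 0.32950, O = 0.32950.
FeO (M=71.844): mol = 0.11595; Fe = 0.11595, O = 0.11595.
CaO (M=56.077): mol = 0.44439; Ca = 0.44439, O = 0.44439.
SiO2 (M=60.083): mol = 0.88644; Si = 0.88644, O = 1.77288.
ΣO = 2.66272; factor = 6/ΣO = 2.25333.
Si apfu = 0.88644 × 2.25333 = 1.997.

1.997 Si apfu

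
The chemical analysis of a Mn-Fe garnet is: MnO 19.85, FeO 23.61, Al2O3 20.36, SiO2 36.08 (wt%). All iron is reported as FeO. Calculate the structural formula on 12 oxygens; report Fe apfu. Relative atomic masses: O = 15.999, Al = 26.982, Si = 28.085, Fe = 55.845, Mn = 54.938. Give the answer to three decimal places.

1.637 Fe apfu

MnO: 19.85/70.937 = 0.27983 mol → 0.27983 mol Mn, 0.27983 mol O.
FeO: 23.61/71.844 = 0.32863 mol → 0.32863 mol Fe, 0.32863 mol O.
Al2O3: 20.36/101.961 = 0.19968 mol → 0.39936 mol Al, 0.59904 mol O.
SiO2: 36.08/60.083 = 0.60050 mol → 0.60050 mol Si, 1.20100 mol O.
Total oxygen = 2.40850 mol. Normalization factor = 12/2.40850 = 4.98235.
Fe per 12 O = 0.32863 × 4.98235 = 1.637.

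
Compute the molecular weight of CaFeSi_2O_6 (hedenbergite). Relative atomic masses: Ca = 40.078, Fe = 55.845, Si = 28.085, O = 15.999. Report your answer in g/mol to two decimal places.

248.09 g/mol

Ca: 1 × 40.078 = 40.0780
Fe: 1 × 55.845 = 55.8450
Si: 2 × 28.085 = 56.1700
O: 6 × 15.999 = 95.9940
Summing the contributions gives the formula mass.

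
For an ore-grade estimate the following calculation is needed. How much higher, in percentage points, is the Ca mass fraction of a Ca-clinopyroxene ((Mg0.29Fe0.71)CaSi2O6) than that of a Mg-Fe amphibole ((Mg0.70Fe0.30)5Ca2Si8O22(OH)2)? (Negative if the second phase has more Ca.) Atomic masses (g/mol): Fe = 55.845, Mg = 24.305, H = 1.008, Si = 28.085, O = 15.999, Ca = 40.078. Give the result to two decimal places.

7.45 percentage points

Ca in (Mg0.29Fe0.71)CaSi2O6: molar mass 238.940 g/mol; 1×40.078 = 40.078 g → 16.77 wt%.
Ca in (Mg0.70Fe0.30)5Ca2Si8O22(OH)2: molar mass 859.663 g/mol; 2×40.078 = 80.156 g → 9.32 wt%.
Difference = 16.77 − 9.32 = 7.45 percentage points.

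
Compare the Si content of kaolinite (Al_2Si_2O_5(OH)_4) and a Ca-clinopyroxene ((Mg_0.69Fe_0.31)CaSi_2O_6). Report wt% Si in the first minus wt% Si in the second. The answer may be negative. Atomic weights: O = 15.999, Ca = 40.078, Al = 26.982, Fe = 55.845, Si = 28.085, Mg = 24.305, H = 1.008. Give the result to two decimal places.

Si in Al_2Si_2O_5(OH)_4: molar mass 258.157 g/mol; 2×28.085 = 56.170 g → 21.76 wt%.
Si in (Mg_0.69Fe_0.31)CaSi_2O_6: molar mass 226.324 g/mol; 2×28.085 = 56.170 g → 24.82 wt%.
Difference = 21.76 − 24.82 = -3.06 percentage points.

-3.06 percentage points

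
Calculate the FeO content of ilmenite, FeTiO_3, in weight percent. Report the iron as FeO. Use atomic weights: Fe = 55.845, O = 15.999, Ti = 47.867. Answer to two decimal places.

Molar mass of FeTiO_3 = 1·55.845 + 1·47.867 + 3·15.999 = 151.709 g/mol.
Each formula unit contains 1 Fe, equivalent to 1/1 = 1.0000 mol FeO.
M(FeO) = 1×55.845 + 1×15.999 = 71.844 g/mol.
Mass of FeO per formula unit = 1.0000 × 71.844 = 71.844 g.
FeO wt% = 71.844 / 151.709 × 100 = 47.36%.

47.36 wt%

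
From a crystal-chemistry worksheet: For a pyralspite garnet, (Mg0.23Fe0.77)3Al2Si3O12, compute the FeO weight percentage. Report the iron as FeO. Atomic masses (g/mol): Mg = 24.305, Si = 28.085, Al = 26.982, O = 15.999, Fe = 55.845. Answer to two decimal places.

34.87 wt%

Molar mass of (Mg0.23Fe0.77)3Al2Si3O12 = 0.69×24.305 + 2.31×55.845 + 2×26.982 + 3×28.085 + 12×15.999 = 475.979 g/mol.
Each formula unit contains 2.31 Fe, equivalent to 2.31/1 = 2.3100 mol FeO.
M(FeO) = 1×55.845 + 1×15.999 = 71.844 g/mol.
Mass of FeO per formula unit = 2.3100 × 71.844 = 165.960 g.
FeO wt% = 165.960 / 475.979 × 100 = 34.87%.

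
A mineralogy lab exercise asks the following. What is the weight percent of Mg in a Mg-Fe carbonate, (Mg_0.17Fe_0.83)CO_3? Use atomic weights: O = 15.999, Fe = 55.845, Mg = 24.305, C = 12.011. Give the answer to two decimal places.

M((Mg_0.17Fe_0.83)CO_3) = 110.491 g/mol.
Mg contributes 0.17 × 24.305 = 4.132 g per mole.
4.132/110.491 = 0.0374 → 3.74%.

3.74 weight percent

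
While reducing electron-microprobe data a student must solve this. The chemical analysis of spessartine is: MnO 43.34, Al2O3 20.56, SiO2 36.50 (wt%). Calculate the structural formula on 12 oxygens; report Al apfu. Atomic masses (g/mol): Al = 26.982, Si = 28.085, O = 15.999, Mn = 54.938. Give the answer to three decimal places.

MnO: 43.34/70.937 = 0.61096 mol → 0.61096 mol Mn, 0.61096 mol O.
Al2O3: 20.56/101.961 = 0.20165 mol → 0.40330 mol Al, 0.60495 mol O.
SiO2: 36.50/60.083 = 0.60749 mol → 0.60749 mol Si, 1.21498 mol O.
Total oxygen = 2.43089 mol. Normalization factor = 12/2.43089 = 4.93646.
Al per 12 O = 0.40330 × 4.93646 = 1.991.

1.991 Al apfu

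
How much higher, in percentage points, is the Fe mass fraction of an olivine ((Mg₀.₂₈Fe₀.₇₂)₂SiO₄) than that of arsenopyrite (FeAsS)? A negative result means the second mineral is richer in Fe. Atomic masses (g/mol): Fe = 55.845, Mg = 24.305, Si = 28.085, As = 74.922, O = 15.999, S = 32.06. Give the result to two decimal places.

8.91 percentage points

M((Mg₀.₂₈Fe₀.₇₂)₂SiO₄) = 186.109 g/mol, so wt% Fe = 80.417/186.109 × 100 = 43.21%.
M(FeAsS) = 162.827 g/mol, so wt% Fe = 55.845/162.827 × 100 = 34.30%.
43.21 − 34.30 = 8.91 pp.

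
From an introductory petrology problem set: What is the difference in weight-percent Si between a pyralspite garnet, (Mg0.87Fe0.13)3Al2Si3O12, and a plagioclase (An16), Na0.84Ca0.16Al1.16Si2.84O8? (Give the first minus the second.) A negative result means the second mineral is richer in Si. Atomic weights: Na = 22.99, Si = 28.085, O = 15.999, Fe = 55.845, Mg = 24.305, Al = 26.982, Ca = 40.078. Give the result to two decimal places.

First mineral: 84.255 g Si in 415.423 g formula = 20.28 wt% Si.
Second mineral: 79.761 g Si in 264.777 g formula = 30.12 wt% Si.
20.28% − 30.12% gives a difference of -9.84 percentage points.

-9.84 percentage points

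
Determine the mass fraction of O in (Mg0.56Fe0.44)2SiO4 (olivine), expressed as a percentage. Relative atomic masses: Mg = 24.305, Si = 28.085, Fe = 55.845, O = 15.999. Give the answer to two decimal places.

37.99 wt%

Formula mass = 1.12*24.305 + 0.88*55.845 + 1*28.085 + 4*15.999 = 168.446 g/mol, of which 63.996 g is O.
So O makes up 63.996/168.446 = 0.3799 of the mass, i.e. 37.99%.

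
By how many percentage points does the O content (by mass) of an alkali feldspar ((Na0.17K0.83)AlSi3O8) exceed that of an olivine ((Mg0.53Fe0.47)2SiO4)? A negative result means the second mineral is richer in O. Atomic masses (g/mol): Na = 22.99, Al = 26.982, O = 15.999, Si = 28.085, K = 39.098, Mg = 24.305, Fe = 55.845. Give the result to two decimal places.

First mineral: 127.992 g O in 275.589 g formula = 46.44 wt% O.
Second mineral: 63.996 g O in 170.339 g formula = 37.57 wt% O.
46.44% − 37.57% gives a difference of 8.87 percentage points.

8.87 percentage points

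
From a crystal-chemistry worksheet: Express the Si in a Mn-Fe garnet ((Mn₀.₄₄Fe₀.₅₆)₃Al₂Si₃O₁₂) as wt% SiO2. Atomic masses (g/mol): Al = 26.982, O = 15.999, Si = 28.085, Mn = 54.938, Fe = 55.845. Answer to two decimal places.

36.30 wt%

M((Mn₀.₄₄Fe₀.₅₆)₃Al₂Si₃O₁₂) = 496.545 g/mol; M(SiO2) = 60.083 g/mol.
Moles SiO2 per formula unit = 3 Si ÷ 1 = 3.0000.
SiO2 fraction = (3.0000 × 60.083) / 496.545 = 180.249/496.545 = 0.3630.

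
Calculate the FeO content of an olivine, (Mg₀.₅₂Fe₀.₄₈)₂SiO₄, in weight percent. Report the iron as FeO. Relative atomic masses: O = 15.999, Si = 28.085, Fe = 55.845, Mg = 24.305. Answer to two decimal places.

40.34 wt%

Molar mass of (Mg₀.₅₂Fe₀.₄₈)₂SiO₄ = 1.04·24.305 + 0.96·55.845 + 1·28.085 + 4·15.999 = 170.969 g/mol.
Each formula unit contains 0.96 Fe, equivalent to 0.96/1 = 0.9600 mol FeO.
M(FeO) = 1×55.845 + 1×15.999 = 71.844 g/mol.
Mass of FeO per formula unit = 0.9600 × 71.844 = 68.970 g.
FeO wt% = 68.970 / 170.969 × 100 = 40.34%.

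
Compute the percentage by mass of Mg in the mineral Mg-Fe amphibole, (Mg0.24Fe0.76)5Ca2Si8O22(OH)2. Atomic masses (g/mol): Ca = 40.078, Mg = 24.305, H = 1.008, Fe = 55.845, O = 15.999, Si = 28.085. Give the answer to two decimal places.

Formula mass = 1.20×24.305 + 3.80×55.845 + 2×40.078 + 8×28.085 + 24×15.999 + 2×1.008 = 932.205 g/mol, of which 29.166 g is Mg.
So Mg makes up 29.166/932.205 = 0.0313 of the mass, i.e. 3.13%.

3.13 weight percent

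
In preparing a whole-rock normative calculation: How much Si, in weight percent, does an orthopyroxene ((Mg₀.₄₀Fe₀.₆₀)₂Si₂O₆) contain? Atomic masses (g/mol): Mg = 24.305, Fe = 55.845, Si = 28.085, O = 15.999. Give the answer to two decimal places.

23.54 weight percent

M((Mg₀.₄₀Fe₀.₆₀)₂Si₂O₆) = 238.622 g/mol.
Si contributes 2 × 28.085 = 56.170 g per mole.
56.170/238.622 = 0.2354 → 23.54%.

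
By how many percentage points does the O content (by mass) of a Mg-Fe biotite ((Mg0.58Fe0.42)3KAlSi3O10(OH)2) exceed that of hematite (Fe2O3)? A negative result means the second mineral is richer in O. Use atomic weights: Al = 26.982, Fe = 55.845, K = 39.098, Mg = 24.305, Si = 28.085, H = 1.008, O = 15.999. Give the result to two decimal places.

First mineral: 191.988 g O in 456.994 g formula = 42.01 wt% O.
Second mineral: 47.997 g O in 159.687 g formula = 30.06 wt% O.
42.01% − 30.06% gives a difference of 11.95 percentage points.

11.95 percentage points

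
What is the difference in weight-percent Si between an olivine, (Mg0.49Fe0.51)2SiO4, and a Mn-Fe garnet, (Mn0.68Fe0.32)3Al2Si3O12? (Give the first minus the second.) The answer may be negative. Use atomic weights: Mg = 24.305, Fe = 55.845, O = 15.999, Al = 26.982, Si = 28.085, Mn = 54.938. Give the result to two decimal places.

-0.74 percentage points

First mineral: 28.085 g Si in 172.862 g formula = 16.25 wt% Si.
Second mineral: 84.255 g Si in 495.892 g formula = 16.99 wt% Si.
16.25% − 16.99% gives a difference of -0.74 percentage points.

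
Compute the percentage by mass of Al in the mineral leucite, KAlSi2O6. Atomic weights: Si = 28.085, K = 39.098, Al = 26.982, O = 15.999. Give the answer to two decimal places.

M(KAlSi2O6) = 218.244 g/mol.
Al contributes 1 × 26.982 = 26.982 g per mole.
26.982/218.244 = 0.1236 → 12.36%.

12.36 wt%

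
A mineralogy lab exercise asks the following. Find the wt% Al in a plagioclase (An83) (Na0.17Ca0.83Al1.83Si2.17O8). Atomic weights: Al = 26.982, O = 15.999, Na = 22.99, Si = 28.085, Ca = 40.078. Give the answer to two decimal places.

Molar mass of Na0.17Ca0.83Al1.83Si2.17O8: 0.17×22.99 + 0.83×40.078 + 1.83×26.982 + 2.17×28.085 + 8×15.999 = 275.487 g/mol.
Mass of Al per formula unit: 1.83 × 26.982 = 49.377 g.
Weight fraction Al = 49.377 / 275.487 = 0.1792.

17.92 wt%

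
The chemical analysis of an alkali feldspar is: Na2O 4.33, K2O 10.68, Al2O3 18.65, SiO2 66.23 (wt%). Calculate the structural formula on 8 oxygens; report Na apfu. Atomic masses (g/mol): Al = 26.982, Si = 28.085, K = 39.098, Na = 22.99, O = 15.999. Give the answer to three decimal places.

0.381 Na apfu

Na2O (M=61.979): mol = 0.06986; Na = 0.13972, O = 0.06986.
K2O (M=94.195): mol = 0.11338; K = 0.22676, O = 0.11338.
Al2O3 (M=101.961): mol = 0.18291; Al = 0.36582, O = 0.54873.
SiO2 (M=60.083): mol = 1.10231; Si = 1.10231, O = 2.20462.
ΣO = 2.93659; factor = 8/ΣO = 2.72425.
Na apfu = 0.13972 × 2.72425 = 0.381.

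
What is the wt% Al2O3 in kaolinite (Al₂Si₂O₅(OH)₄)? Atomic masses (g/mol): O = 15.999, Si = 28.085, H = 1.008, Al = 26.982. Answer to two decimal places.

39.50 wt%

Formula mass = 258.157 g/mol.
2 Al → 1.0000 mol Al2O3 per formula unit; M(Al2O3) = 101.961, so Al2O3 mass = 101.961 g.
101.961/258.157 × 100 = 39.50 wt%.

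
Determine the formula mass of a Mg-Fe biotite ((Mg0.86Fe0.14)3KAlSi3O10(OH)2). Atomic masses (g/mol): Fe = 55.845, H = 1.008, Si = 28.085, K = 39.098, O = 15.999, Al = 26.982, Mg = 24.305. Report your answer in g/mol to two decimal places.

M = 2.58(24.305) + 0.42(55.845) + 1(39.098) + 1(26.982) + 3(28.085) + 12(15.999) + 2(1.008)

430.50 g/mol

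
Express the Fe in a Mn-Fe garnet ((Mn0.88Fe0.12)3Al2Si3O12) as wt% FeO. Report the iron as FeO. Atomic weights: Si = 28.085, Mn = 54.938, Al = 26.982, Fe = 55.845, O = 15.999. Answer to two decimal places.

Formula mass = 495.348 g/mol.
0.36 Fe → 0.3600 mol FeO per formula unit; M(FeO) = 71.844, so FeO mass = 25.864 g.
25.864/495.348 × 100 = 5.22 wt%.

5.22 wt%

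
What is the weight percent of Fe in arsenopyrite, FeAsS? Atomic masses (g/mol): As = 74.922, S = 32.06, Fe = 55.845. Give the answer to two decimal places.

34.30 mass %

M(FeAsS) = 162.827 g/mol.
Fe contributes 1 × 55.845 = 55.845 g per mole.
55.845/162.827 = 0.3430 → 34.30%.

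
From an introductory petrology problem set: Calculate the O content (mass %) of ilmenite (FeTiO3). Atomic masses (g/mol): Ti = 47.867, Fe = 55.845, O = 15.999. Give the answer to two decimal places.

M(FeTiO3) = 151.709 g/mol.
O contributes 3 × 15.999 = 47.997 g per mole.
47.997/151.709 = 0.3164 → 31.64%.

31.64 mass %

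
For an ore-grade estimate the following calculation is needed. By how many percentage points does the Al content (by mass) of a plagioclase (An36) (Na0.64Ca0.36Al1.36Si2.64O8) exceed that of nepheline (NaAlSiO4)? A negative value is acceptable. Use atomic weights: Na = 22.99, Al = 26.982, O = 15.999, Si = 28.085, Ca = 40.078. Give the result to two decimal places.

-5.30 percentage points

First mineral: 36.696 g Al in 267.974 g formula = 13.69 wt% Al.
Second mineral: 26.982 g Al in 142.053 g formula = 18.99 wt% Al.
13.69% − 18.99% gives a difference of -5.30 percentage points.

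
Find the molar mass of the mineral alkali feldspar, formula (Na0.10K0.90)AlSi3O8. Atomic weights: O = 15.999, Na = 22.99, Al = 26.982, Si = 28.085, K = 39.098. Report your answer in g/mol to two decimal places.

Na: 0.10 × 22.99 = 2.2990
K: 0.90 × 39.098 = 35.1882
Al: 1 × 26.982 = 26.9820
Si: 3 × 28.085 = 84.2550
O: 8 × 15.999 = 127.9920
Summing the contributions gives the formula mass.

276.72 g/mol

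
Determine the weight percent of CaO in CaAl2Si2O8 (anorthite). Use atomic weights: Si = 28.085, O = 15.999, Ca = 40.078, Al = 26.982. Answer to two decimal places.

Molar mass of CaAl2Si2O8 = 1·40.078 + 2·26.982 + 2·28.085 + 8·15.999 = 278.204 g/mol.
Each formula unit contains 1 Ca, equivalent to 1/1 = 1.0000 mol CaO.
M(CaO) = 1×40.078 + 1×15.999 = 56.077 g/mol.
Mass of CaO per formula unit = 1.0000 × 56.077 = 56.077 g.
CaO wt% = 56.077 / 278.204 × 100 = 20.16%.

20.16 wt%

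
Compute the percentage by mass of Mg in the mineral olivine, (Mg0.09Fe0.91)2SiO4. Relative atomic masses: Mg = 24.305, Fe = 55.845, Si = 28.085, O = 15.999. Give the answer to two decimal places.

M((Mg0.09Fe0.91)2SiO4) = 198.094 g/mol.
Mg contributes 0.18 × 24.305 = 4.375 g per mole.
4.375/198.094 = 0.0221 → 2.21%.

2.21 weight percent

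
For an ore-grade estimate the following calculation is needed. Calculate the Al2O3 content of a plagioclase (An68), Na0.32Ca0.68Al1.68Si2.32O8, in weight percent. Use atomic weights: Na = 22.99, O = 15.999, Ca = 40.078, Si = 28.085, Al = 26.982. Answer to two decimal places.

31.36 wt%

M(Na0.32Ca0.68Al1.68Si2.32O8) = 273.089 g/mol; M(Al2O3) = 101.961 g/mol.
Moles Al2O3 per formula unit = 1.68 Al ÷ 2 = 0.8400.
Al2O3 fraction = (0.8400 × 101.961) / 273.089 = 85.647/273.089 = 0.3136.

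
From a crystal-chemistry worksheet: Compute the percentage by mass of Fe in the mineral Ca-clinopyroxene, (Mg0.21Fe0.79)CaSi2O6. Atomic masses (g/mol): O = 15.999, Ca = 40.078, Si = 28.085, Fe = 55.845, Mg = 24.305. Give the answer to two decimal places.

18.27 weight percent

M((Mg0.21Fe0.79)CaSi2O6) = 241.464 g/mol.
Fe contributes 0.79 × 55.845 = 44.118 g per mole.
44.118/241.464 = 0.1827 → 18.27%.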